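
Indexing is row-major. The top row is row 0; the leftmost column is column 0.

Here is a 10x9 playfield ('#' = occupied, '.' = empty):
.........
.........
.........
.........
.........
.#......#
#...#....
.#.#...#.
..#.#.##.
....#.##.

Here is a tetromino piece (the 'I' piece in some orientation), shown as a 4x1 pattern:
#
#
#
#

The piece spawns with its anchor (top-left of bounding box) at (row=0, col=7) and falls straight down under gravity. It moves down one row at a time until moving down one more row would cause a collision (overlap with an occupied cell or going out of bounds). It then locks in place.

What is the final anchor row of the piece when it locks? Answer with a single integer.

Spawn at (row=0, col=7). Try each row:
  row 0: fits
  row 1: fits
  row 2: fits
  row 3: fits
  row 4: blocked -> lock at row 3

Answer: 3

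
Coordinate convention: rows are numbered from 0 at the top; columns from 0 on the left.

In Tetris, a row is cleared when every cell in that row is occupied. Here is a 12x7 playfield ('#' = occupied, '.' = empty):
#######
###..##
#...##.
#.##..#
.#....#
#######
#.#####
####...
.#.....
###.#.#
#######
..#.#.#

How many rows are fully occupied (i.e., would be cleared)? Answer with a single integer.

Check each row:
  row 0: 0 empty cells -> FULL (clear)
  row 1: 2 empty cells -> not full
  row 2: 4 empty cells -> not full
  row 3: 3 empty cells -> not full
  row 4: 5 empty cells -> not full
  row 5: 0 empty cells -> FULL (clear)
  row 6: 1 empty cell -> not full
  row 7: 3 empty cells -> not full
  row 8: 6 empty cells -> not full
  row 9: 2 empty cells -> not full
  row 10: 0 empty cells -> FULL (clear)
  row 11: 4 empty cells -> not full
Total rows cleared: 3

Answer: 3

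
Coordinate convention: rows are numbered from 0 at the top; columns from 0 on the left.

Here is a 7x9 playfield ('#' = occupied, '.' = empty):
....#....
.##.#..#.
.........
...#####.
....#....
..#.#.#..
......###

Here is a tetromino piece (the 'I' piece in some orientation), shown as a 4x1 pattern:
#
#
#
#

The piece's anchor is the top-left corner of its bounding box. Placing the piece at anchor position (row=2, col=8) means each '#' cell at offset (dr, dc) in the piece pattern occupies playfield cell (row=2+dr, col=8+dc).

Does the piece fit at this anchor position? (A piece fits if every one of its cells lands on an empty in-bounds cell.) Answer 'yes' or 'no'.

Check each piece cell at anchor (2, 8):
  offset (0,0) -> (2,8): empty -> OK
  offset (1,0) -> (3,8): empty -> OK
  offset (2,0) -> (4,8): empty -> OK
  offset (3,0) -> (5,8): empty -> OK
All cells valid: yes

Answer: yes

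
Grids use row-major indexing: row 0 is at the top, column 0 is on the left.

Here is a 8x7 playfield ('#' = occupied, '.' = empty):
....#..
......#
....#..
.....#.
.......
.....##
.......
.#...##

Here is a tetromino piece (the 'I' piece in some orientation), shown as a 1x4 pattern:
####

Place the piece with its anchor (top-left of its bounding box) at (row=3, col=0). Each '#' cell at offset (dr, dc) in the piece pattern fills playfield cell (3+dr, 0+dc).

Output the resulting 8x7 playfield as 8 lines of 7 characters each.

Fill (3+0,0+0) = (3,0)
Fill (3+0,0+1) = (3,1)
Fill (3+0,0+2) = (3,2)
Fill (3+0,0+3) = (3,3)

Answer: ....#..
......#
....#..
####.#.
.......
.....##
.......
.#...##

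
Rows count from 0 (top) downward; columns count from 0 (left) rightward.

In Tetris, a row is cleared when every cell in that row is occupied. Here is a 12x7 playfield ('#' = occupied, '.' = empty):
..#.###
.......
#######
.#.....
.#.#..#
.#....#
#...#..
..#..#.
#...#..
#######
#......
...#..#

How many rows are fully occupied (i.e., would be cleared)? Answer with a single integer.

Check each row:
  row 0: 3 empty cells -> not full
  row 1: 7 empty cells -> not full
  row 2: 0 empty cells -> FULL (clear)
  row 3: 6 empty cells -> not full
  row 4: 4 empty cells -> not full
  row 5: 5 empty cells -> not full
  row 6: 5 empty cells -> not full
  row 7: 5 empty cells -> not full
  row 8: 5 empty cells -> not full
  row 9: 0 empty cells -> FULL (clear)
  row 10: 6 empty cells -> not full
  row 11: 5 empty cells -> not full
Total rows cleared: 2

Answer: 2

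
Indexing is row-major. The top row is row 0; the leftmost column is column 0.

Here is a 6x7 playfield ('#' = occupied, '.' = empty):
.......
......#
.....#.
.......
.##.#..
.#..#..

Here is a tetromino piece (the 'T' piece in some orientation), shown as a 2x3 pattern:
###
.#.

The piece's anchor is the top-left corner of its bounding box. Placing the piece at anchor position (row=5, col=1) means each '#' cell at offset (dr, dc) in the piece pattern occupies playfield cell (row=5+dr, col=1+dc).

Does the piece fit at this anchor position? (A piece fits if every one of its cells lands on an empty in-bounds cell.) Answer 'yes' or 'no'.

Answer: no

Derivation:
Check each piece cell at anchor (5, 1):
  offset (0,0) -> (5,1): occupied ('#') -> FAIL
  offset (0,1) -> (5,2): empty -> OK
  offset (0,2) -> (5,3): empty -> OK
  offset (1,1) -> (6,2): out of bounds -> FAIL
All cells valid: no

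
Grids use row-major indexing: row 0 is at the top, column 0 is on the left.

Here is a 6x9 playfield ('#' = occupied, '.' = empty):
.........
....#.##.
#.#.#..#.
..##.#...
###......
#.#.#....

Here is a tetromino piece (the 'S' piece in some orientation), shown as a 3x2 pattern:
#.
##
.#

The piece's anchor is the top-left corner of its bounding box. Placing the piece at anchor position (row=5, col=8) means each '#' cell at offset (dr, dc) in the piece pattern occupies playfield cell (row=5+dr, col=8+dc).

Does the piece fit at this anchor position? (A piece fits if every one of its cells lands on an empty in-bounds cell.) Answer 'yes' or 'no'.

Check each piece cell at anchor (5, 8):
  offset (0,0) -> (5,8): empty -> OK
  offset (1,0) -> (6,8): out of bounds -> FAIL
  offset (1,1) -> (6,9): out of bounds -> FAIL
  offset (2,1) -> (7,9): out of bounds -> FAIL
All cells valid: no

Answer: no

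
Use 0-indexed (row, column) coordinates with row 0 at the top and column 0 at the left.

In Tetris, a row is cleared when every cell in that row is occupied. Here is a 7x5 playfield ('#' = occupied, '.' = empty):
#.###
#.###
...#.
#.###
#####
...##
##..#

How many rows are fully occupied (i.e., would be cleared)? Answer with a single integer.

Check each row:
  row 0: 1 empty cell -> not full
  row 1: 1 empty cell -> not full
  row 2: 4 empty cells -> not full
  row 3: 1 empty cell -> not full
  row 4: 0 empty cells -> FULL (clear)
  row 5: 3 empty cells -> not full
  row 6: 2 empty cells -> not full
Total rows cleared: 1

Answer: 1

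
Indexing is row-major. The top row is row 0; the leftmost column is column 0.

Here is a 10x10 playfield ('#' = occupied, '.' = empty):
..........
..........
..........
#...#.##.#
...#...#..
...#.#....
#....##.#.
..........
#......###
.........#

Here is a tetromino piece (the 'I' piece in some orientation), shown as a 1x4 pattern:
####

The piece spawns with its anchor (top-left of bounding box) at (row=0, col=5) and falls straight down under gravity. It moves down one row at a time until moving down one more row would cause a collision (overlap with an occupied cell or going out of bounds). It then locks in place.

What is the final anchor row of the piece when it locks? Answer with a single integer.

Spawn at (row=0, col=5). Try each row:
  row 0: fits
  row 1: fits
  row 2: fits
  row 3: blocked -> lock at row 2

Answer: 2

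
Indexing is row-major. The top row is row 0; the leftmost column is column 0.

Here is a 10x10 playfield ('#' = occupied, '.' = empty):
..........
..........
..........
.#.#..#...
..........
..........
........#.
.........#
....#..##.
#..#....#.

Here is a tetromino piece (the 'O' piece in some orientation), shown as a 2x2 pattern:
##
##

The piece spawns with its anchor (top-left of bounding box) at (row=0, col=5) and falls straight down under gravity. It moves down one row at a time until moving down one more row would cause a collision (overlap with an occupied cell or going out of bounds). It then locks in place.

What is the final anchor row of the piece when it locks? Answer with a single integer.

Spawn at (row=0, col=5). Try each row:
  row 0: fits
  row 1: fits
  row 2: blocked -> lock at row 1

Answer: 1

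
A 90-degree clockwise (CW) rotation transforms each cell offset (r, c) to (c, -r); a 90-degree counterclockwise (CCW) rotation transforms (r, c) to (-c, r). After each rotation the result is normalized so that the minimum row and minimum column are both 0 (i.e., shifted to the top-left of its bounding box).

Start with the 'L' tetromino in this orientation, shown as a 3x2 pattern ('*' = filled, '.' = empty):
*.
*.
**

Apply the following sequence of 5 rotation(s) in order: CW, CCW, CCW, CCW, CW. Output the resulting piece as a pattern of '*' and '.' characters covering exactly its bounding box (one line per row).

Start:
*.
*.
**
After rotation 1 (CW):
***
*..
After rotation 2 (CCW):
*.
*.
**
After rotation 3 (CCW):
..*
***
After rotation 4 (CCW):
**
.*
.*
After rotation 5 (CW):
..*
***

Answer: ..*
***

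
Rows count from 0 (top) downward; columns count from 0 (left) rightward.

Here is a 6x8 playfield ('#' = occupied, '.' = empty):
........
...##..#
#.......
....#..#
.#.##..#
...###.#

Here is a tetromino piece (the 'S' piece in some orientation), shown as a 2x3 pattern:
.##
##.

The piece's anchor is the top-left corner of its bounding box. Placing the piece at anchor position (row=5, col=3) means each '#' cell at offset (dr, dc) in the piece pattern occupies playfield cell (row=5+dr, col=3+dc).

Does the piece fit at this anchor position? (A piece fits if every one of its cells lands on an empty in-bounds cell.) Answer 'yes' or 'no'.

Answer: no

Derivation:
Check each piece cell at anchor (5, 3):
  offset (0,1) -> (5,4): occupied ('#') -> FAIL
  offset (0,2) -> (5,5): occupied ('#') -> FAIL
  offset (1,0) -> (6,3): out of bounds -> FAIL
  offset (1,1) -> (6,4): out of bounds -> FAIL
All cells valid: no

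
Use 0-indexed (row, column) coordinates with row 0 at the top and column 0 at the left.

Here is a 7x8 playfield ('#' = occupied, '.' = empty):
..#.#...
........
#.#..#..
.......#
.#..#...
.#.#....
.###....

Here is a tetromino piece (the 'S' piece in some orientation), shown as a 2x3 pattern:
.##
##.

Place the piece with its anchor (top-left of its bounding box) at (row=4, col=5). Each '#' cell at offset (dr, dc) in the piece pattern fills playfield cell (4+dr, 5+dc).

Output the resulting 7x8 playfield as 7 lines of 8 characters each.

Fill (4+0,5+1) = (4,6)
Fill (4+0,5+2) = (4,7)
Fill (4+1,5+0) = (5,5)
Fill (4+1,5+1) = (5,6)

Answer: ..#.#...
........
#.#..#..
.......#
.#..#.##
.#.#.##.
.###....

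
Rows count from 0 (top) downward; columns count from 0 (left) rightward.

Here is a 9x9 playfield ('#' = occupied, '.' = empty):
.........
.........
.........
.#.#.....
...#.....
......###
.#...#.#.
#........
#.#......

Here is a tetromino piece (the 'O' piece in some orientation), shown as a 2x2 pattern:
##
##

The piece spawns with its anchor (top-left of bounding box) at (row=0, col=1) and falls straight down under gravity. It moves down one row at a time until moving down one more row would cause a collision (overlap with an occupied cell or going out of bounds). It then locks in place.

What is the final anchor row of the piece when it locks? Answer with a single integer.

Spawn at (row=0, col=1). Try each row:
  row 0: fits
  row 1: fits
  row 2: blocked -> lock at row 1

Answer: 1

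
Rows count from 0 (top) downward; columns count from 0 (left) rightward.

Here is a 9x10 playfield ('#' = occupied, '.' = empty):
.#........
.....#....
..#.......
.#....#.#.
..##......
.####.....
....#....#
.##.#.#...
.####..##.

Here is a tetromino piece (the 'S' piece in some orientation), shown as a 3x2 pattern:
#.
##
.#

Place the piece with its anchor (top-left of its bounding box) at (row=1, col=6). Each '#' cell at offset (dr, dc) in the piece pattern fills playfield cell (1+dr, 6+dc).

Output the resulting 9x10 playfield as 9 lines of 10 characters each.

Answer: .#........
.....##...
..#...##..
.#....###.
..##......
.####.....
....#....#
.##.#.#...
.####..##.

Derivation:
Fill (1+0,6+0) = (1,6)
Fill (1+1,6+0) = (2,6)
Fill (1+1,6+1) = (2,7)
Fill (1+2,6+1) = (3,7)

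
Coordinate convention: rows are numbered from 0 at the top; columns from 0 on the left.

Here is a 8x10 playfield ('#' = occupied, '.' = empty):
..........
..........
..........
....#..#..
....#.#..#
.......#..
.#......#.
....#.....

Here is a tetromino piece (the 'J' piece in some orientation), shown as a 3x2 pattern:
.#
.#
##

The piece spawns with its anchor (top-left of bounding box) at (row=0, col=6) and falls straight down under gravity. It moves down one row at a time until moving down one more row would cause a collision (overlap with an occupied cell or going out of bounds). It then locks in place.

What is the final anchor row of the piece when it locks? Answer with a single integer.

Answer: 0

Derivation:
Spawn at (row=0, col=6). Try each row:
  row 0: fits
  row 1: blocked -> lock at row 0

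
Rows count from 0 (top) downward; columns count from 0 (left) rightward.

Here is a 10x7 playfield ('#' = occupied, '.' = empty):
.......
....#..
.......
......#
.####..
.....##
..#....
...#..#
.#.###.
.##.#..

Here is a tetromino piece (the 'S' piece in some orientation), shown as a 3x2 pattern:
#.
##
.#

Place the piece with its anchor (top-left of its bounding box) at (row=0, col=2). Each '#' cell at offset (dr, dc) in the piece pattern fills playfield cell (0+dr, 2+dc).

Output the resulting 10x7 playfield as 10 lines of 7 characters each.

Fill (0+0,2+0) = (0,2)
Fill (0+1,2+0) = (1,2)
Fill (0+1,2+1) = (1,3)
Fill (0+2,2+1) = (2,3)

Answer: ..#....
..###..
...#...
......#
.####..
.....##
..#....
...#..#
.#.###.
.##.#..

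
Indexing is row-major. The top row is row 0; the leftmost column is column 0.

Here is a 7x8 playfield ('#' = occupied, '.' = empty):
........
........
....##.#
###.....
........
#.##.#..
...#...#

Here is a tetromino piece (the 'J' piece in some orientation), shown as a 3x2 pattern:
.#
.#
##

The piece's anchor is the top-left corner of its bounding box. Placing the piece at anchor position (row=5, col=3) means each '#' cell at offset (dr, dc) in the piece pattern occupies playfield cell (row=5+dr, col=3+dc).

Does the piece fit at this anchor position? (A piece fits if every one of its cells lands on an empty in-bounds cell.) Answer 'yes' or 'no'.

Answer: no

Derivation:
Check each piece cell at anchor (5, 3):
  offset (0,1) -> (5,4): empty -> OK
  offset (1,1) -> (6,4): empty -> OK
  offset (2,0) -> (7,3): out of bounds -> FAIL
  offset (2,1) -> (7,4): out of bounds -> FAIL
All cells valid: no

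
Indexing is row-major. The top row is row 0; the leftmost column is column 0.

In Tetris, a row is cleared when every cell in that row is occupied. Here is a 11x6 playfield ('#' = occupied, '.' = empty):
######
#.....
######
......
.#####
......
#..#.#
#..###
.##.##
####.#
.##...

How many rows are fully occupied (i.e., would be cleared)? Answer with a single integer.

Check each row:
  row 0: 0 empty cells -> FULL (clear)
  row 1: 5 empty cells -> not full
  row 2: 0 empty cells -> FULL (clear)
  row 3: 6 empty cells -> not full
  row 4: 1 empty cell -> not full
  row 5: 6 empty cells -> not full
  row 6: 3 empty cells -> not full
  row 7: 2 empty cells -> not full
  row 8: 2 empty cells -> not full
  row 9: 1 empty cell -> not full
  row 10: 4 empty cells -> not full
Total rows cleared: 2

Answer: 2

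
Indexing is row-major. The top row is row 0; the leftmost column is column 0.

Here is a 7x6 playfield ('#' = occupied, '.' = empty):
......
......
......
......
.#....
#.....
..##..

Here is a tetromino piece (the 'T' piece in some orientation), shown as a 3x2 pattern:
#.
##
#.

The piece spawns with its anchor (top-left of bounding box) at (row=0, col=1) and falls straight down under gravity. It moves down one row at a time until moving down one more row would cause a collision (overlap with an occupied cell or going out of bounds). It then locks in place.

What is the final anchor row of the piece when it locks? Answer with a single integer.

Answer: 1

Derivation:
Spawn at (row=0, col=1). Try each row:
  row 0: fits
  row 1: fits
  row 2: blocked -> lock at row 1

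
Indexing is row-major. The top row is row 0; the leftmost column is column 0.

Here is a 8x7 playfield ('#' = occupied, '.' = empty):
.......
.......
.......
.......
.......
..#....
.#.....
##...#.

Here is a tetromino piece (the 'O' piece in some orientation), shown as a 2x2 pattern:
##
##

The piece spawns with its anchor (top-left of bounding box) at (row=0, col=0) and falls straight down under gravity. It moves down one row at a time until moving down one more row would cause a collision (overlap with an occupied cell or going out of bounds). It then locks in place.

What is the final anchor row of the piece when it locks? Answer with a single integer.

Spawn at (row=0, col=0). Try each row:
  row 0: fits
  row 1: fits
  row 2: fits
  row 3: fits
  row 4: fits
  row 5: blocked -> lock at row 4

Answer: 4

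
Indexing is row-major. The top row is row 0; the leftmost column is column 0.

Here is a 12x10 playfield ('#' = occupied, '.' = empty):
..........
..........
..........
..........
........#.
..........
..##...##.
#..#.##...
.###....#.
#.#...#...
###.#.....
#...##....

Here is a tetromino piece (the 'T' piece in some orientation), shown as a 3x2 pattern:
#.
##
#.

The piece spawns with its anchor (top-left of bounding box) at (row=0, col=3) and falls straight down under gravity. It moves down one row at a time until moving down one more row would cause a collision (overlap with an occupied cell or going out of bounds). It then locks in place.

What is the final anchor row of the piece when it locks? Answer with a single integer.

Spawn at (row=0, col=3). Try each row:
  row 0: fits
  row 1: fits
  row 2: fits
  row 3: fits
  row 4: blocked -> lock at row 3

Answer: 3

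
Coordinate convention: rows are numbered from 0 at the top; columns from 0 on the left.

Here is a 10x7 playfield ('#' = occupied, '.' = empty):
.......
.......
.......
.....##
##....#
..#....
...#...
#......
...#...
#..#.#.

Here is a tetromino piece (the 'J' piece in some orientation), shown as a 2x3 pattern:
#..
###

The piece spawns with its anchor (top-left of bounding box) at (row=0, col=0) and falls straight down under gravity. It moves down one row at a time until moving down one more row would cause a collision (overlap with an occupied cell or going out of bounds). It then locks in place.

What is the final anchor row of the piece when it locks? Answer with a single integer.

Spawn at (row=0, col=0). Try each row:
  row 0: fits
  row 1: fits
  row 2: fits
  row 3: blocked -> lock at row 2

Answer: 2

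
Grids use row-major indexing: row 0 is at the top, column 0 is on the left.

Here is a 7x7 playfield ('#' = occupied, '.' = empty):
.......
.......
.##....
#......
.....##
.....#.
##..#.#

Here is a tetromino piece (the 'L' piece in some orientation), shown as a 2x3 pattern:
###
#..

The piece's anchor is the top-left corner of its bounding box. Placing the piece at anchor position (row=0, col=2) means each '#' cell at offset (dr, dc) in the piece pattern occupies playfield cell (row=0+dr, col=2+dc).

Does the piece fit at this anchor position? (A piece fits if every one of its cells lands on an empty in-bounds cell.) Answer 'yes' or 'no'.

Answer: yes

Derivation:
Check each piece cell at anchor (0, 2):
  offset (0,0) -> (0,2): empty -> OK
  offset (0,1) -> (0,3): empty -> OK
  offset (0,2) -> (0,4): empty -> OK
  offset (1,0) -> (1,2): empty -> OK
All cells valid: yes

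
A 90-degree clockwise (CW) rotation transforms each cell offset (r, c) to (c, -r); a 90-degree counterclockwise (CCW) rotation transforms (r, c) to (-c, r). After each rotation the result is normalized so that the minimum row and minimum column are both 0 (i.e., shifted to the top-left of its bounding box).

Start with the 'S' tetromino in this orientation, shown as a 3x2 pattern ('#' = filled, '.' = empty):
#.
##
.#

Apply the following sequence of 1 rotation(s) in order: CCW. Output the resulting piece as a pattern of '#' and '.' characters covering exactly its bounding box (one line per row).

Answer: .##
##.

Derivation:
Start:
#.
##
.#
After rotation 1 (CCW):
.##
##.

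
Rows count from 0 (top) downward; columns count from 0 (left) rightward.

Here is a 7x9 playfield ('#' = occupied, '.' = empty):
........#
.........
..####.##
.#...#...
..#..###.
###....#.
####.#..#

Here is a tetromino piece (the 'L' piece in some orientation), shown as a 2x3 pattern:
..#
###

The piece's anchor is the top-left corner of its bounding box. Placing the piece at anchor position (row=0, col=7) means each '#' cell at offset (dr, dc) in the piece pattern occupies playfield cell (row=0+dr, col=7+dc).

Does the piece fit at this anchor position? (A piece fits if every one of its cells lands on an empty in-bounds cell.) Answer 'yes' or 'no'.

Check each piece cell at anchor (0, 7):
  offset (0,2) -> (0,9): out of bounds -> FAIL
  offset (1,0) -> (1,7): empty -> OK
  offset (1,1) -> (1,8): empty -> OK
  offset (1,2) -> (1,9): out of bounds -> FAIL
All cells valid: no

Answer: no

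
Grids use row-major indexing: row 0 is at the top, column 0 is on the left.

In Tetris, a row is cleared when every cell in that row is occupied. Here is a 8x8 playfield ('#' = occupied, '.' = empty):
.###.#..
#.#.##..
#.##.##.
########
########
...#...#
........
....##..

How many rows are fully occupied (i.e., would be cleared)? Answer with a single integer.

Answer: 2

Derivation:
Check each row:
  row 0: 4 empty cells -> not full
  row 1: 4 empty cells -> not full
  row 2: 3 empty cells -> not full
  row 3: 0 empty cells -> FULL (clear)
  row 4: 0 empty cells -> FULL (clear)
  row 5: 6 empty cells -> not full
  row 6: 8 empty cells -> not full
  row 7: 6 empty cells -> not full
Total rows cleared: 2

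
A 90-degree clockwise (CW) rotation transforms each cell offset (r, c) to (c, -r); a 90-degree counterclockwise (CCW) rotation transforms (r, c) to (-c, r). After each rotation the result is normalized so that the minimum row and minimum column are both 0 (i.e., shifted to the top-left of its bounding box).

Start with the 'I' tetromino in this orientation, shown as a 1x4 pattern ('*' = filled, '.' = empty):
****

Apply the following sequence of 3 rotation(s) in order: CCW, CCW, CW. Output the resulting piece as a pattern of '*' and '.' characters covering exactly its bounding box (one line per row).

Start:
****
After rotation 1 (CCW):
*
*
*
*
After rotation 2 (CCW):
****
After rotation 3 (CW):
*
*
*
*

Answer: *
*
*
*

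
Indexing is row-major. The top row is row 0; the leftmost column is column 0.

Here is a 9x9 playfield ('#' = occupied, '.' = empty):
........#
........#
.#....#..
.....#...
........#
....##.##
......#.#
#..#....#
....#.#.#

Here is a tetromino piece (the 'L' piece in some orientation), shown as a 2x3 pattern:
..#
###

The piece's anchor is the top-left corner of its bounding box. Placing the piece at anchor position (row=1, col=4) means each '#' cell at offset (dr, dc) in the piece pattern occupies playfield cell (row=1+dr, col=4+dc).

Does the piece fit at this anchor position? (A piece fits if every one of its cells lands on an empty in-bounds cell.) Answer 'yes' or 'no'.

Check each piece cell at anchor (1, 4):
  offset (0,2) -> (1,6): empty -> OK
  offset (1,0) -> (2,4): empty -> OK
  offset (1,1) -> (2,5): empty -> OK
  offset (1,2) -> (2,6): occupied ('#') -> FAIL
All cells valid: no

Answer: no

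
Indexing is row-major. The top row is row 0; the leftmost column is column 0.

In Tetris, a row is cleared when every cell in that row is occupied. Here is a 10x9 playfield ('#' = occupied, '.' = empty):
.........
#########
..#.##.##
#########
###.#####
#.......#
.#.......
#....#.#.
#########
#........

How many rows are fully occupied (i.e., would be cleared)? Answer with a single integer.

Answer: 3

Derivation:
Check each row:
  row 0: 9 empty cells -> not full
  row 1: 0 empty cells -> FULL (clear)
  row 2: 4 empty cells -> not full
  row 3: 0 empty cells -> FULL (clear)
  row 4: 1 empty cell -> not full
  row 5: 7 empty cells -> not full
  row 6: 8 empty cells -> not full
  row 7: 6 empty cells -> not full
  row 8: 0 empty cells -> FULL (clear)
  row 9: 8 empty cells -> not full
Total rows cleared: 3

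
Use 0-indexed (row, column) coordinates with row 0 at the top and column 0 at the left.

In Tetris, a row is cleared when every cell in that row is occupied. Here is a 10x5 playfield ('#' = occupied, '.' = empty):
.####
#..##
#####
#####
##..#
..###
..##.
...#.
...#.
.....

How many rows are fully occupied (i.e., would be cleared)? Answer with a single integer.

Check each row:
  row 0: 1 empty cell -> not full
  row 1: 2 empty cells -> not full
  row 2: 0 empty cells -> FULL (clear)
  row 3: 0 empty cells -> FULL (clear)
  row 4: 2 empty cells -> not full
  row 5: 2 empty cells -> not full
  row 6: 3 empty cells -> not full
  row 7: 4 empty cells -> not full
  row 8: 4 empty cells -> not full
  row 9: 5 empty cells -> not full
Total rows cleared: 2

Answer: 2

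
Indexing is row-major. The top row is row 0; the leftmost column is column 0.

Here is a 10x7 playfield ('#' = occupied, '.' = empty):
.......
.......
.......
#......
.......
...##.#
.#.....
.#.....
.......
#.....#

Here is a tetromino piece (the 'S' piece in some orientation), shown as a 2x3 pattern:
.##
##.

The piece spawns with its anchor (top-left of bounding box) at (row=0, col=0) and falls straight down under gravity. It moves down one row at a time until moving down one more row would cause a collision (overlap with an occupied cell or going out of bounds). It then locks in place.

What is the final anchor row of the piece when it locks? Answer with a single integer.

Answer: 1

Derivation:
Spawn at (row=0, col=0). Try each row:
  row 0: fits
  row 1: fits
  row 2: blocked -> lock at row 1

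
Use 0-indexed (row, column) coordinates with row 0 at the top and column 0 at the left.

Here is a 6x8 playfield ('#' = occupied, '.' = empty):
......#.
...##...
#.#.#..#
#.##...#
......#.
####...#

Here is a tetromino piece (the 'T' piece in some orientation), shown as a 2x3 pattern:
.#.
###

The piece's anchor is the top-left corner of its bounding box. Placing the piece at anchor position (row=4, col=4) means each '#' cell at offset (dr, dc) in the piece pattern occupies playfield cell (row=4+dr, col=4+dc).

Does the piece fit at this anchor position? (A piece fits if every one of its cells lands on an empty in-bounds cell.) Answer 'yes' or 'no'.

Answer: yes

Derivation:
Check each piece cell at anchor (4, 4):
  offset (0,1) -> (4,5): empty -> OK
  offset (1,0) -> (5,4): empty -> OK
  offset (1,1) -> (5,5): empty -> OK
  offset (1,2) -> (5,6): empty -> OK
All cells valid: yes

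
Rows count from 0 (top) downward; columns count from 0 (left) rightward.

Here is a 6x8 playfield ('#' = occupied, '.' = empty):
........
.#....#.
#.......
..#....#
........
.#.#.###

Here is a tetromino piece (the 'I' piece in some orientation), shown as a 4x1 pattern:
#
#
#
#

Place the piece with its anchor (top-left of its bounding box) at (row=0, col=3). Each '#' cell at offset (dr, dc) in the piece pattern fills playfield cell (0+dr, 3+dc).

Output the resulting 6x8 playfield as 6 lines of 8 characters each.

Answer: ...#....
.#.#..#.
#..#....
..##...#
........
.#.#.###

Derivation:
Fill (0+0,3+0) = (0,3)
Fill (0+1,3+0) = (1,3)
Fill (0+2,3+0) = (2,3)
Fill (0+3,3+0) = (3,3)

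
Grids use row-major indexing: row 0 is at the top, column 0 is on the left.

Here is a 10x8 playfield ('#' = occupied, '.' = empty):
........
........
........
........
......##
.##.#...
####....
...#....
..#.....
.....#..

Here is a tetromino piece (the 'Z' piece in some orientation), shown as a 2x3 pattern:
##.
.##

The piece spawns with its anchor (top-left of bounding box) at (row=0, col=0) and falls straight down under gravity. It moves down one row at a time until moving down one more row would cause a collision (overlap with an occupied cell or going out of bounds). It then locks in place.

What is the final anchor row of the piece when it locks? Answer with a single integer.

Answer: 3

Derivation:
Spawn at (row=0, col=0). Try each row:
  row 0: fits
  row 1: fits
  row 2: fits
  row 3: fits
  row 4: blocked -> lock at row 3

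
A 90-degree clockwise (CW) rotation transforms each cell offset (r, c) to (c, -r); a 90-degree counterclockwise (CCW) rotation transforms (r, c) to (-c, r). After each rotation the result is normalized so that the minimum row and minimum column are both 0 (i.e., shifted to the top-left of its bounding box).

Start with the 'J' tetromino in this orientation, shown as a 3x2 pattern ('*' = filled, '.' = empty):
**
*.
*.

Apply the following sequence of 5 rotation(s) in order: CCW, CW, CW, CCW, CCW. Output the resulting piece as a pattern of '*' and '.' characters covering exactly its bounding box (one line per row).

Answer: *..
***

Derivation:
Start:
**
*.
*.
After rotation 1 (CCW):
*..
***
After rotation 2 (CW):
**
*.
*.
After rotation 3 (CW):
***
..*
After rotation 4 (CCW):
**
*.
*.
After rotation 5 (CCW):
*..
***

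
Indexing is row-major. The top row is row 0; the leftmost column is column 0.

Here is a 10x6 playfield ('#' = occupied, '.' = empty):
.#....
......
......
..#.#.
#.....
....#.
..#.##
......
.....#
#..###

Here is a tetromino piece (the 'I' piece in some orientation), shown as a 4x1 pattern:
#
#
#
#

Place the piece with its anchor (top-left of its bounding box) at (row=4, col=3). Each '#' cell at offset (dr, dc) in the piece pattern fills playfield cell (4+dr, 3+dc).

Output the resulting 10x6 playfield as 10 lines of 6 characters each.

Fill (4+0,3+0) = (4,3)
Fill (4+1,3+0) = (5,3)
Fill (4+2,3+0) = (6,3)
Fill (4+3,3+0) = (7,3)

Answer: .#....
......
......
..#.#.
#..#..
...##.
..####
...#..
.....#
#..###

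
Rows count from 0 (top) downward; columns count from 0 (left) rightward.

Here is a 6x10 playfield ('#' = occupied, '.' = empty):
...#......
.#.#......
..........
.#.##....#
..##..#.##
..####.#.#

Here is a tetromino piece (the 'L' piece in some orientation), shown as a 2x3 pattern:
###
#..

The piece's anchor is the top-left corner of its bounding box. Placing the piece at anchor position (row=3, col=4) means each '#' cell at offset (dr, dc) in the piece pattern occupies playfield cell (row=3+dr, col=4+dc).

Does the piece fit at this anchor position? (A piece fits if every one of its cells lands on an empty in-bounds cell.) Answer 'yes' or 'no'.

Check each piece cell at anchor (3, 4):
  offset (0,0) -> (3,4): occupied ('#') -> FAIL
  offset (0,1) -> (3,5): empty -> OK
  offset (0,2) -> (3,6): empty -> OK
  offset (1,0) -> (4,4): empty -> OK
All cells valid: no

Answer: no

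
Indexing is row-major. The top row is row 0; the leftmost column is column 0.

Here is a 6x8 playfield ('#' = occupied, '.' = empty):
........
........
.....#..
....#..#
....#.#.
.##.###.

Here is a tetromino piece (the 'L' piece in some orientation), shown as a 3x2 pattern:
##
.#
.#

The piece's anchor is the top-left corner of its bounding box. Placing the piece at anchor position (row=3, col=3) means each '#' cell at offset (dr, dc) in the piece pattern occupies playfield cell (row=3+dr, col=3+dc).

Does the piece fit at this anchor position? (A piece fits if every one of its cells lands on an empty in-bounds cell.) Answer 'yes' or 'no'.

Check each piece cell at anchor (3, 3):
  offset (0,0) -> (3,3): empty -> OK
  offset (0,1) -> (3,4): occupied ('#') -> FAIL
  offset (1,1) -> (4,4): occupied ('#') -> FAIL
  offset (2,1) -> (5,4): occupied ('#') -> FAIL
All cells valid: no

Answer: no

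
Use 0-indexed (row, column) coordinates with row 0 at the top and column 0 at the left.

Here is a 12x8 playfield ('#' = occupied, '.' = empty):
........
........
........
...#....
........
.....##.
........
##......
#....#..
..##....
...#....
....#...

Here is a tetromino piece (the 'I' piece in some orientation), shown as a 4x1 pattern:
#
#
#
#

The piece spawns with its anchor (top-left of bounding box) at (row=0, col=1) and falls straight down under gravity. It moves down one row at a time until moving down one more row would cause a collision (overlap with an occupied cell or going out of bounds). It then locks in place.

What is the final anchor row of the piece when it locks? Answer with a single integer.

Spawn at (row=0, col=1). Try each row:
  row 0: fits
  row 1: fits
  row 2: fits
  row 3: fits
  row 4: blocked -> lock at row 3

Answer: 3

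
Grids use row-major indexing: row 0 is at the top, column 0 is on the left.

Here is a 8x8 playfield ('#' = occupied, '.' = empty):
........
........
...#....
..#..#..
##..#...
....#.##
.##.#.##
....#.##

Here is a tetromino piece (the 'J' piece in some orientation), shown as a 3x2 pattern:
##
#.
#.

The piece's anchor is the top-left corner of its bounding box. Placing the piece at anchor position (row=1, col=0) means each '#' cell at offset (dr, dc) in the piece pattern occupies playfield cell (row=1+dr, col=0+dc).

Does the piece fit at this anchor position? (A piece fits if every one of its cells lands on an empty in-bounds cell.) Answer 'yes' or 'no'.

Answer: yes

Derivation:
Check each piece cell at anchor (1, 0):
  offset (0,0) -> (1,0): empty -> OK
  offset (0,1) -> (1,1): empty -> OK
  offset (1,0) -> (2,0): empty -> OK
  offset (2,0) -> (3,0): empty -> OK
All cells valid: yes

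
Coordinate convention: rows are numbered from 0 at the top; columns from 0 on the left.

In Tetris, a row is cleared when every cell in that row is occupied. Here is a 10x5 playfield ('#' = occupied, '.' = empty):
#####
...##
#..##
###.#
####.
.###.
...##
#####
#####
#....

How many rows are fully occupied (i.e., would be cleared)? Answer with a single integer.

Check each row:
  row 0: 0 empty cells -> FULL (clear)
  row 1: 3 empty cells -> not full
  row 2: 2 empty cells -> not full
  row 3: 1 empty cell -> not full
  row 4: 1 empty cell -> not full
  row 5: 2 empty cells -> not full
  row 6: 3 empty cells -> not full
  row 7: 0 empty cells -> FULL (clear)
  row 8: 0 empty cells -> FULL (clear)
  row 9: 4 empty cells -> not full
Total rows cleared: 3

Answer: 3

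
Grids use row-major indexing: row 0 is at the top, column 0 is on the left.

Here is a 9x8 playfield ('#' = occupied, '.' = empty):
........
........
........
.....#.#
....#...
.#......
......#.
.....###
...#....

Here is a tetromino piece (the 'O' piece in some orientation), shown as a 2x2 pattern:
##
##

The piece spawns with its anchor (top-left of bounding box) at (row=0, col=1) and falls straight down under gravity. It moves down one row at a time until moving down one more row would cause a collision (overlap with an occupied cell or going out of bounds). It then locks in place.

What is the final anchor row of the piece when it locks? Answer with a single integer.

Answer: 3

Derivation:
Spawn at (row=0, col=1). Try each row:
  row 0: fits
  row 1: fits
  row 2: fits
  row 3: fits
  row 4: blocked -> lock at row 3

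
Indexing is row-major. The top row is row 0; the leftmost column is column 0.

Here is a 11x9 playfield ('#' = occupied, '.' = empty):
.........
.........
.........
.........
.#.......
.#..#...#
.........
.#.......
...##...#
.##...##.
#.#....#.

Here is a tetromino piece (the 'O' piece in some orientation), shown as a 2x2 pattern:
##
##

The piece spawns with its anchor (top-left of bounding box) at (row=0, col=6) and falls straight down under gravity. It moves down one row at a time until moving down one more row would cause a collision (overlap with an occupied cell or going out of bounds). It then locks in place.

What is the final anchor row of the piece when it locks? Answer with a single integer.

Spawn at (row=0, col=6). Try each row:
  row 0: fits
  row 1: fits
  row 2: fits
  row 3: fits
  row 4: fits
  row 5: fits
  row 6: fits
  row 7: fits
  row 8: blocked -> lock at row 7

Answer: 7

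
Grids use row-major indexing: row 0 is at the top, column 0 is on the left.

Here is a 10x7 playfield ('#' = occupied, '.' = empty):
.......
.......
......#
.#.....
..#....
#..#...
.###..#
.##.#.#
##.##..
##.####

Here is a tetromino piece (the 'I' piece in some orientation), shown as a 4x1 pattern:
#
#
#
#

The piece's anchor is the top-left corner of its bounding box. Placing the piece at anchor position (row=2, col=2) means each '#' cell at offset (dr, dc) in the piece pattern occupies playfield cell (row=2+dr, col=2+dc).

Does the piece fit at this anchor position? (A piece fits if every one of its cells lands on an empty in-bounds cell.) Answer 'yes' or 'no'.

Check each piece cell at anchor (2, 2):
  offset (0,0) -> (2,2): empty -> OK
  offset (1,0) -> (3,2): empty -> OK
  offset (2,0) -> (4,2): occupied ('#') -> FAIL
  offset (3,0) -> (5,2): empty -> OK
All cells valid: no

Answer: no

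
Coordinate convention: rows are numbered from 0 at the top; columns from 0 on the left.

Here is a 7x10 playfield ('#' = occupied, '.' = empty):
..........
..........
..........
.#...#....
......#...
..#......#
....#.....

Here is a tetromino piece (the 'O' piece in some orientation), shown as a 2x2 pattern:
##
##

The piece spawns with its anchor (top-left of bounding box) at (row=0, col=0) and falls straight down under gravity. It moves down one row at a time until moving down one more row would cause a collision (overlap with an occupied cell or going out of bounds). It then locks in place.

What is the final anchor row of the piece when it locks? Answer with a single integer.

Answer: 1

Derivation:
Spawn at (row=0, col=0). Try each row:
  row 0: fits
  row 1: fits
  row 2: blocked -> lock at row 1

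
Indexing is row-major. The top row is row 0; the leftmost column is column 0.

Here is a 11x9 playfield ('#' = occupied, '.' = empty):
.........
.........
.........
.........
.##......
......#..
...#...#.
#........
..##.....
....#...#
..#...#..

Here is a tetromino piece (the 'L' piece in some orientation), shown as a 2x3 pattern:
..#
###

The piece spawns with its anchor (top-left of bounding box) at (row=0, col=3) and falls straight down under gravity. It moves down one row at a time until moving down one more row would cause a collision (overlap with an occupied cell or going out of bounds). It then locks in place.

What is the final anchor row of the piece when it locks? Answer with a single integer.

Answer: 4

Derivation:
Spawn at (row=0, col=3). Try each row:
  row 0: fits
  row 1: fits
  row 2: fits
  row 3: fits
  row 4: fits
  row 5: blocked -> lock at row 4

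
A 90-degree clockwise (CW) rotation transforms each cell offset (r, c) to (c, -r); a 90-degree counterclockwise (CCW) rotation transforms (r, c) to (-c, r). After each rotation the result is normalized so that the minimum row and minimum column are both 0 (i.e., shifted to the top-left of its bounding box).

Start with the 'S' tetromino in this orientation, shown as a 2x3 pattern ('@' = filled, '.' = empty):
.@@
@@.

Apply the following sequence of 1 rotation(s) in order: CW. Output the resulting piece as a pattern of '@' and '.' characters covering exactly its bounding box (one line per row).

Answer: @.
@@
.@

Derivation:
Start:
.@@
@@.
After rotation 1 (CW):
@.
@@
.@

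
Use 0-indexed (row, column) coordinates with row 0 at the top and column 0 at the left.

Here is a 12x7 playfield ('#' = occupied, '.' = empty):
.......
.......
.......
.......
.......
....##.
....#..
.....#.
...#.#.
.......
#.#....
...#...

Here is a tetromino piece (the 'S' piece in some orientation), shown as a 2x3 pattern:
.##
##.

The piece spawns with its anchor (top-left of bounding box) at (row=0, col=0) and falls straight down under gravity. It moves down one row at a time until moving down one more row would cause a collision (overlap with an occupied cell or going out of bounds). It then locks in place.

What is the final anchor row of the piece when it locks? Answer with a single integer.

Answer: 8

Derivation:
Spawn at (row=0, col=0). Try each row:
  row 0: fits
  row 1: fits
  row 2: fits
  row 3: fits
  row 4: fits
  row 5: fits
  row 6: fits
  row 7: fits
  row 8: fits
  row 9: blocked -> lock at row 8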